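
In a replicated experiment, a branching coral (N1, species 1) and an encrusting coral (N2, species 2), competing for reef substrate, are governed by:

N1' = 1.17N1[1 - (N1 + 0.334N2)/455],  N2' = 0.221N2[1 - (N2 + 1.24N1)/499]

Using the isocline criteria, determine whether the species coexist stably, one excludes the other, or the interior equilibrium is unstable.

Compare the nullcline intercepts: K1/α12 = 455/0.334 = 1360 > K2 = 499; K2/α21 = 499/1.24 = 402 < K1 = 455.
Since the inequalities point opposite ways, species 1 can invade but species 2 cannot.

species 1 excludes species 2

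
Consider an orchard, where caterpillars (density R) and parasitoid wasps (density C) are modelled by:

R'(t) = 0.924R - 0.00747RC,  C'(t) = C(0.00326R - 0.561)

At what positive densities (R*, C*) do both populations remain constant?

R* ≈ 172, C* ≈ 124

Set dC/dt = 0 with C > 0: 0.00326R - 0.561 = 0, so R* = 0.561/0.00326 = 172.
Set dR/dt = 0 with R > 0: 0.924 - 0.00747C = 0, so C* = 0.924/0.00747 = 124.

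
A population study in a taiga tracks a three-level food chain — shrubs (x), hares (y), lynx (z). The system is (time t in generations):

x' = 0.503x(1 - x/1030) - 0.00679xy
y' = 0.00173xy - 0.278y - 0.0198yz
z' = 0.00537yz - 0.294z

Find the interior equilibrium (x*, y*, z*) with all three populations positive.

From dz/dt = 0: 0.00537y* = 0.294, so y* = 54.7.
From dx/dt = 0: 0.503(1 - x*/1030) = 0.00679·54.7, giving x* = 1030·(1 - 0.739) = 269.
From dy/dt = 0: 0.00173·269 - 0.278 = 0.0198z*, so z* = 0.187/0.0198 = 9.44.

x* ≈ 269, y* ≈ 54.7, z* ≈ 9.44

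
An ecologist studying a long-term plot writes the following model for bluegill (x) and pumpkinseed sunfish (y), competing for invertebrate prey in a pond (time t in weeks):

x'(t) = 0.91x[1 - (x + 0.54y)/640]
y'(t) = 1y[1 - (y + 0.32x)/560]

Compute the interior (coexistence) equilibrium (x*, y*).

x* ≈ 408, y* ≈ 429

Setting both brackets to zero gives the nullclines x + 0.54y = 640 and 0.32x + y = 560.
Substituting y = 560 - 0.32x into the first: x(1 - 0.54·0.32) = 640 - 0.54·560.
So x* = 338/0.827 = 408, and then y* = 560 - 0.32·408 = 429.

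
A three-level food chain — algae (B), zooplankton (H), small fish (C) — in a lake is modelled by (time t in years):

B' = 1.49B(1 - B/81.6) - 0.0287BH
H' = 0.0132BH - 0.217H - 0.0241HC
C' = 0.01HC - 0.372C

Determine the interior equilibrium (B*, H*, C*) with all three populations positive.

B* ≈ 23.1, H* ≈ 37.2, C* ≈ 3.66

From dC/dt = 0: 0.01H* = 0.372, so H* = 37.2.
From dB/dt = 0: 1.49(1 - B*/81.6) = 0.0287·37.2, giving B* = 81.6·(1 - 0.717) = 23.1.
From dH/dt = 0: 0.0132·23.1 - 0.217 = 0.0241C*, so C* = 0.0883/0.0241 = 3.66.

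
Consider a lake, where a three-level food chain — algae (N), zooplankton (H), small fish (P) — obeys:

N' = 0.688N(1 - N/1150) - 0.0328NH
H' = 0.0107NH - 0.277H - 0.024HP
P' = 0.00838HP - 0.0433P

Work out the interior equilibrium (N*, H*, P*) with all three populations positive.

N* ≈ 867, H* ≈ 5.17, P* ≈ 375

From dP/dt = 0: 0.00838H* = 0.0433, so H* = 5.17.
From dN/dt = 0: 0.688(1 - N*/1150) = 0.0328·5.17, giving N* = 1150·(1 - 0.246) = 867.
From dH/dt = 0: 0.0107·867 - 0.277 = 0.024P*, so P* = 9/0.024 = 375.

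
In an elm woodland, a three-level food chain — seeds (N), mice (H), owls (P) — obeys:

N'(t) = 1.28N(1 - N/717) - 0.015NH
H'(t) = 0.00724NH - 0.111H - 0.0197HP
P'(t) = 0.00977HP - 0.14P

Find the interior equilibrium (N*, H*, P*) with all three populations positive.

From dP/dt = 0: 0.00977H* = 0.14, so H* = 14.3.
From dN/dt = 0: 1.28(1 - N*/717) = 0.015·14.3, giving N* = 717·(1 - 0.168) = 597.
From dH/dt = 0: 0.00724·597 - 0.111 = 0.0197P*, so P* = 4.21/0.0197 = 214.

N* ≈ 597, H* ≈ 14.3, P* ≈ 214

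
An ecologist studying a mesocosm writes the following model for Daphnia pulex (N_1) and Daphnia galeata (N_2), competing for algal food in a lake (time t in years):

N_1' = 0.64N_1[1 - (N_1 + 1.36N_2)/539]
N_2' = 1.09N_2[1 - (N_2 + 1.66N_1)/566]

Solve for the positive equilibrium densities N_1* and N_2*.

Setting both brackets to zero gives the nullclines N_1 + 1.36N_2 = 539 and 1.66N_1 + N_2 = 566.
Substituting N_2 = 566 - 1.66N_1 into the first: N_1(1 - 1.36·1.66) = 539 - 1.36·566.
So N_1* = -231/-1.26 = 183, and then N_2* = 566 - 1.66·183 = 261.

N_1* ≈ 183, N_2* ≈ 261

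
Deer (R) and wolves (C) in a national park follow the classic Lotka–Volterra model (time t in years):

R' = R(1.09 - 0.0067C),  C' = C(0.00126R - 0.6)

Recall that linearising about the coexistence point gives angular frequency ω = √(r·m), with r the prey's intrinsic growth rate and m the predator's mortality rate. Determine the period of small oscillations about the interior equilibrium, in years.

Here r = 1.09 and m = 0.6, so r·m = 0.654.
ω = √0.654 = 0.809 per year, hence T = 2π/ω ≈ 7.77 years.

T ≈ 7.77 years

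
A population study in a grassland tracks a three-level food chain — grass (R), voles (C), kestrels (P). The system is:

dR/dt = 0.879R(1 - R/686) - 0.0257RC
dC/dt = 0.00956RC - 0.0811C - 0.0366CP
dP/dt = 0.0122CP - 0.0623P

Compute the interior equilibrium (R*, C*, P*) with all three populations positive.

From dP/dt = 0: 0.0122C* = 0.0623, so C* = 5.11.
From dR/dt = 0: 0.879(1 - R*/686) = 0.0257·5.11, giving R* = 686·(1 - 0.149) = 584.
From dC/dt = 0: 0.00956·584 - 0.0811 = 0.0366P*, so P* = 5.5/0.0366 = 150.

R* ≈ 584, C* ≈ 5.11, P* ≈ 150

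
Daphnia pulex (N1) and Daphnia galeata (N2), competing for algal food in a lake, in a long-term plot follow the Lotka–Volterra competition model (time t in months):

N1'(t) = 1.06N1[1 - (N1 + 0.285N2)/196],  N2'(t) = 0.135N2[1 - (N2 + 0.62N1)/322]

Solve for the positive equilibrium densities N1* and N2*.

N1* ≈ 127, N2* ≈ 244

Setting both brackets to zero gives the nullclines N1 + 0.285N2 = 196 and 0.62N1 + N2 = 322.
Substituting N2 = 322 - 0.62N1 into the first: N1(1 - 0.285·0.62) = 196 - 0.285·322.
So N1* = 104/0.823 = 127, and then N2* = 322 - 0.62·127 = 244.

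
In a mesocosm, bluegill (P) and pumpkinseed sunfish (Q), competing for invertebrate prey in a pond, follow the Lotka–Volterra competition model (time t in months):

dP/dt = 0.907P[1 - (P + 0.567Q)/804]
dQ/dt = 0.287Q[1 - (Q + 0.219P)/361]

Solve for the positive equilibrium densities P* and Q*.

P* ≈ 684, Q* ≈ 211

Setting both brackets to zero gives the nullclines P + 0.567Q = 804 and 0.219P + Q = 361.
Substituting Q = 361 - 0.219P into the first: P(1 - 0.567·0.219) = 804 - 0.567·361.
So P* = 599/0.876 = 684, and then Q* = 361 - 0.219·684 = 211.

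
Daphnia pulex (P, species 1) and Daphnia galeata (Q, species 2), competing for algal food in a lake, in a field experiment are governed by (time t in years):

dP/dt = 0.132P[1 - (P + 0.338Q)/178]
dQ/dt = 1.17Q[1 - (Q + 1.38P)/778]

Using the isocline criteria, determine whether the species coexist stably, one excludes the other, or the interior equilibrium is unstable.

Compare the nullcline intercepts: K1/α12 = 178/0.338 = 527 < K2 = 778; K2/α21 = 778/1.38 = 564 > K1 = 178.
Since the inequalities point opposite ways, species 2 can invade but species 1 cannot.

species 2 excludes species 1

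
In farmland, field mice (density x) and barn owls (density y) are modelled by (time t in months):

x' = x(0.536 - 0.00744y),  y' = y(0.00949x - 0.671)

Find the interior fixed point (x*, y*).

Set dy/dt = 0 with y > 0: 0.00949x - 0.671 = 0, so x* = 0.671/0.00949 = 70.7.
Set dx/dt = 0 with x > 0: 0.536 - 0.00744y = 0, so y* = 0.536/0.00744 = 72.

x* ≈ 70.7, y* ≈ 72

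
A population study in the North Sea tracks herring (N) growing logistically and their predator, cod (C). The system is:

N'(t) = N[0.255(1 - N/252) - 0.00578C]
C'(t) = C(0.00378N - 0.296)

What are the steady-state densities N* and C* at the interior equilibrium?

N* ≈ 78.3, C* ≈ 30.4

From dC/dt = 0 with C > 0: 0.00378N* = 0.296, so N* = 78.3.
Substitute into dN/dt = 0: 0.255(1 - 78.3/252) = 0.00578C*.
The bracket is 0.689, giving C* = 0.176/0.00578 = 30.4.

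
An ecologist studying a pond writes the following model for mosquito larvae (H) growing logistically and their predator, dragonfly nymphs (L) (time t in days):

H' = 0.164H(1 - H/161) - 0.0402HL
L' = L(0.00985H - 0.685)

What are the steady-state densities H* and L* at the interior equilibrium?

H* ≈ 69.5, L* ≈ 2.32

From dL/dt = 0 with L > 0: 0.00985H* = 0.685, so H* = 69.5.
Substitute into dH/dt = 0: 0.164(1 - 69.5/161) = 0.0402L*.
The bracket is 0.568, giving L* = 0.0932/0.0402 = 2.32.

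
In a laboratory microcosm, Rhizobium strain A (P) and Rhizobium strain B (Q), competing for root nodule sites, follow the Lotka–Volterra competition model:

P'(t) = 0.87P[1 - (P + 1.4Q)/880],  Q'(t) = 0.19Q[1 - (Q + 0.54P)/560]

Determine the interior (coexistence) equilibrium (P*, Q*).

P* ≈ 393, Q* ≈ 348

Setting both brackets to zero gives the nullclines P + 1.4Q = 880 and 0.54P + Q = 560.
Substituting Q = 560 - 0.54P into the first: P(1 - 1.4·0.54) = 880 - 1.4·560.
So P* = 96/0.244 = 393, and then Q* = 560 - 0.54·393 = 348.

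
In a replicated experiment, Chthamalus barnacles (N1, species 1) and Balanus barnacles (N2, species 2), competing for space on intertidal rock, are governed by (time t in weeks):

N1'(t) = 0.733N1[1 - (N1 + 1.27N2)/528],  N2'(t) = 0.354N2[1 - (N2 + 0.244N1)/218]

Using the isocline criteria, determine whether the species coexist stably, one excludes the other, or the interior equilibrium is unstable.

Compare the nullcline intercepts: K1/α12 = 528/1.27 = 416 > K2 = 218; K2/α21 = 218/0.244 = 893 > K1 = 528.
Since both inequalities hold, each species can invade when rare, so the interior equilibrium is stable.

stable coexistence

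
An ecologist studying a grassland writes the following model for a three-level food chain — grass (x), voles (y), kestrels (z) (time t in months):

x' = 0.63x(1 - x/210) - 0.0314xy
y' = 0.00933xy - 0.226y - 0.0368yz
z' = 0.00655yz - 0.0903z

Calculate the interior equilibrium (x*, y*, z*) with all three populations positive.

x* ≈ 65.7, y* ≈ 13.8, z* ≈ 10.5

From dz/dt = 0: 0.00655y* = 0.0903, so y* = 13.8.
From dx/dt = 0: 0.63(1 - x*/210) = 0.0314·13.8, giving x* = 210·(1 - 0.687) = 65.7.
From dy/dt = 0: 0.00933·65.7 - 0.226 = 0.0368z*, so z* = 0.387/0.0368 = 10.5.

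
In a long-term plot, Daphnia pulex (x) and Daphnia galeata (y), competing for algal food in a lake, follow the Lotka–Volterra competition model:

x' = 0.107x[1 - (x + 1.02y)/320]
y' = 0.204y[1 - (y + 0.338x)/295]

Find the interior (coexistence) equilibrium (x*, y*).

x* ≈ 29.1, y* ≈ 285

Setting both brackets to zero gives the nullclines x + 1.02y = 320 and 0.338x + y = 295.
Substituting y = 295 - 0.338x into the first: x(1 - 1.02·0.338) = 320 - 1.02·295.
So x* = 19.1/0.655 = 29.1, and then y* = 295 - 0.338·29.1 = 285.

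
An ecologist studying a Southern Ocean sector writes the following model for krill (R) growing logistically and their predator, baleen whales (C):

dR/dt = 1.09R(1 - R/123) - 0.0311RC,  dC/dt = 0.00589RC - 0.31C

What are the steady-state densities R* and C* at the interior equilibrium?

R* ≈ 52.6, C* ≈ 20.1

From dC/dt = 0 with C > 0: 0.00589R* = 0.31, so R* = 52.6.
Substitute into dR/dt = 0: 1.09(1 - 52.6/123) = 0.0311C*.
The bracket is 0.572, giving C* = 0.624/0.0311 = 20.1.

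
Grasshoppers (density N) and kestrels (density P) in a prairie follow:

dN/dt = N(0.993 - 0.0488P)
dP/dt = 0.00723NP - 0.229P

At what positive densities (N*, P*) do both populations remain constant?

N* ≈ 31.7, P* ≈ 20.3

Set dP/dt = 0 with P > 0: 0.00723N - 0.229 = 0, so N* = 0.229/0.00723 = 31.7.
Set dN/dt = 0 with N > 0: 0.993 - 0.0488P = 0, so P* = 0.993/0.0488 = 20.3.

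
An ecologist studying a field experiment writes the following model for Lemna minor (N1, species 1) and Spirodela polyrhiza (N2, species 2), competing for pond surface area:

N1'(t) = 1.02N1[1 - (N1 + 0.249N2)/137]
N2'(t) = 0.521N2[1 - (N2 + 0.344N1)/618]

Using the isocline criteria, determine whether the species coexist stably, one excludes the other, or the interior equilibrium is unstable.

species 2 excludes species 1

Compare the nullcline intercepts: K1/α12 = 137/0.249 = 550 < K2 = 618; K2/α21 = 618/0.344 = 1800 > K1 = 137.
Since the inequalities point opposite ways, species 2 can invade but species 1 cannot.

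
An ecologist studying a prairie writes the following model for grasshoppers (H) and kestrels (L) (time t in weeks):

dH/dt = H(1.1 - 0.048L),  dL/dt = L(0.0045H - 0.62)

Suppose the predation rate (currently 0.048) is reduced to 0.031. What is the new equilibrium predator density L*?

At the interior fixed point, setting dH/dt = 0 with H > 0 fixes L* = (prey growth rate)/(HL coefficient) — independent of the other coefficients.
With the change, L* = 1.1/0.031 = 35.5; it rises from 22.9.

L* ≈ 35.5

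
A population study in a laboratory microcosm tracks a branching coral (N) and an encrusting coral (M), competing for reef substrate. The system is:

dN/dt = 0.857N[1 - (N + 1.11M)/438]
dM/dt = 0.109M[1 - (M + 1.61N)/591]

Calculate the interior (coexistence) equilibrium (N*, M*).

Setting both brackets to zero gives the nullclines N + 1.11M = 438 and 1.61N + M = 591.
Substituting M = 591 - 1.61N into the first: N(1 - 1.11·1.61) = 438 - 1.11·591.
So N* = -218/-0.787 = 277, and then M* = 591 - 1.61·277 = 145.

N* ≈ 277, M* ≈ 145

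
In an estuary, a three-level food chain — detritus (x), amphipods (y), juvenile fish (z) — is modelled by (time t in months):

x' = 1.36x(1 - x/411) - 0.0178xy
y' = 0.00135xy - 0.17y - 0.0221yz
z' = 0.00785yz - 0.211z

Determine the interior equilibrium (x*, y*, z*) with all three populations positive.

From dz/dt = 0: 0.00785y* = 0.211, so y* = 26.9.
From dx/dt = 0: 1.36(1 - x*/411) = 0.0178·26.9, giving x* = 411·(1 - 0.352) = 266.
From dy/dt = 0: 0.00135·266 - 0.17 = 0.0221z*, so z* = 0.19/0.0221 = 8.58.

x* ≈ 266, y* ≈ 26.9, z* ≈ 8.58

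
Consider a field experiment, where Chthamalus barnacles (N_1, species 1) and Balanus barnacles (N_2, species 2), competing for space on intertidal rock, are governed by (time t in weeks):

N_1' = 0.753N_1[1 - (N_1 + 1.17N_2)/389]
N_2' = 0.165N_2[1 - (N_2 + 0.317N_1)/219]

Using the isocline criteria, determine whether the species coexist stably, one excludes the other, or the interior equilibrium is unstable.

stable coexistence

Compare the nullcline intercepts: K1/α12 = 389/1.17 = 332 > K2 = 219; K2/α21 = 219/0.317 = 691 > K1 = 389.
Since both inequalities hold, each species can invade when rare, so the interior equilibrium is stable.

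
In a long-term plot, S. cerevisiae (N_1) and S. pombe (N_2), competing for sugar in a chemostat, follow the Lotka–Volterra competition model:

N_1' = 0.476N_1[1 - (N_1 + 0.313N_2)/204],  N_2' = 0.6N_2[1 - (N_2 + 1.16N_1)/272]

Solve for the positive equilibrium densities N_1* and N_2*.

Setting both brackets to zero gives the nullclines N_1 + 0.313N_2 = 204 and 1.16N_1 + N_2 = 272.
Substituting N_2 = 272 - 1.16N_1 into the first: N_1(1 - 0.313·1.16) = 204 - 0.313·272.
So N_1* = 119/0.637 = 187, and then N_2* = 272 - 1.16·187 = 55.5.

N_1* ≈ 187, N_2* ≈ 55.5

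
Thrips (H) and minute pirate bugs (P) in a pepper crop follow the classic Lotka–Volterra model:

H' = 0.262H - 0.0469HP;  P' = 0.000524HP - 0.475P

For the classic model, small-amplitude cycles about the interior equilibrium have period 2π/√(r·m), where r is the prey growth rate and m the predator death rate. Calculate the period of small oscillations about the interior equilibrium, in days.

T ≈ 17.8 days

Here r = 0.262 and m = 0.475, so r·m = 0.124.
ω = √0.124 = 0.353 per day, hence T = 2π/ω ≈ 17.8 days.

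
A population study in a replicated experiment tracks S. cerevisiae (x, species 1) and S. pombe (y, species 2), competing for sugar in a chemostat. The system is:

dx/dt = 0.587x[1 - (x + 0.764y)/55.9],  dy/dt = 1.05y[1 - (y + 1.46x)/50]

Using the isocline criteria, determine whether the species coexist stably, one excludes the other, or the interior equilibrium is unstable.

Compare the nullcline intercepts: K1/α12 = 55.9/0.764 = 73.2 > K2 = 50; K2/α21 = 50/1.46 = 34.2 < K1 = 55.9.
Since the inequalities point opposite ways, species 1 can invade but species 2 cannot.

species 1 excludes species 2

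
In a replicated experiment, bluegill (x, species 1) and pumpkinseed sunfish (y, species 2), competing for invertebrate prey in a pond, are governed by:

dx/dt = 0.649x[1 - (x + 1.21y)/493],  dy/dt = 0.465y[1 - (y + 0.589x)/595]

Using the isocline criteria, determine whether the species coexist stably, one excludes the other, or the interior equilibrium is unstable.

Compare the nullcline intercepts: K1/α12 = 493/1.21 = 407 < K2 = 595; K2/α21 = 595/0.589 = 1010 > K1 = 493.
Since the inequalities point opposite ways, species 2 can invade but species 1 cannot.

species 2 excludes species 1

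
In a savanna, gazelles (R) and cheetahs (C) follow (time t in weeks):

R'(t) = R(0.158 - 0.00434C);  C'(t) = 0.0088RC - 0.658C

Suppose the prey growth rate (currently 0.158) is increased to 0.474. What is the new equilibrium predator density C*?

At the interior fixed point, setting dR/dt = 0 with R > 0 fixes C* = (prey growth rate)/(RC coefficient) — independent of the other coefficients.
With the change, C* = 0.474/0.00434 = 109; it rises from 36.4.

C* ≈ 109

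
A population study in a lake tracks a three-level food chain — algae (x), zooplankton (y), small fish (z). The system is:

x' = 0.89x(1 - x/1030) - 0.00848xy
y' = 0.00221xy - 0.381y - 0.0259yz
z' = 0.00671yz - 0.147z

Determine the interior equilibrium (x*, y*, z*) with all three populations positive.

x* ≈ 815, y* ≈ 21.9, z* ≈ 54.8

From dz/dt = 0: 0.00671y* = 0.147, so y* = 21.9.
From dx/dt = 0: 0.89(1 - x*/1030) = 0.00848·21.9, giving x* = 1030·(1 - 0.209) = 815.
From dy/dt = 0: 0.00221·815 - 0.381 = 0.0259z*, so z* = 1.42/0.0259 = 54.8.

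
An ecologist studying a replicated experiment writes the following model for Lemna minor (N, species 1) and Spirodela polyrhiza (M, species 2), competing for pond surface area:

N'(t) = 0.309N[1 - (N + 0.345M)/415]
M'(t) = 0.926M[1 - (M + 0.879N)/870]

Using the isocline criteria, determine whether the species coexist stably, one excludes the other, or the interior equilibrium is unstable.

stable coexistence

Compare the nullcline intercepts: K1/α12 = 415/0.345 = 1200 > K2 = 870; K2/α21 = 870/0.879 = 990 > K1 = 415.
Since both inequalities hold, each species can invade when rare, so the interior equilibrium is stable.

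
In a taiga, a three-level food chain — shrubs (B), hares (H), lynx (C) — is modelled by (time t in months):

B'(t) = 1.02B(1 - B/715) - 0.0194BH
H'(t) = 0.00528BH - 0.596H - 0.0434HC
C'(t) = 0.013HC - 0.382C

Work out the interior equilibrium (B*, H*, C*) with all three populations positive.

B* ≈ 315, H* ≈ 29.4, C* ≈ 24.6

From dC/dt = 0: 0.013H* = 0.382, so H* = 29.4.
From dB/dt = 0: 1.02(1 - B*/715) = 0.0194·29.4, giving B* = 715·(1 - 0.559) = 315.
From dH/dt = 0: 0.00528·315 - 0.596 = 0.0434C*, so C* = 1.07/0.0434 = 24.6.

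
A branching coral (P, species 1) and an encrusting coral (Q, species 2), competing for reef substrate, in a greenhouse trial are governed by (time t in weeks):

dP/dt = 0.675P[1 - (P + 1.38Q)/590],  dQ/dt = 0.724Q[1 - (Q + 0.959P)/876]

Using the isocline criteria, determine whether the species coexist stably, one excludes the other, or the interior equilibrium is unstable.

Compare the nullcline intercepts: K1/α12 = 590/1.38 = 428 < K2 = 876; K2/α21 = 876/0.959 = 913 > K1 = 590.
Since the inequalities point opposite ways, species 2 can invade but species 1 cannot.

species 2 excludes species 1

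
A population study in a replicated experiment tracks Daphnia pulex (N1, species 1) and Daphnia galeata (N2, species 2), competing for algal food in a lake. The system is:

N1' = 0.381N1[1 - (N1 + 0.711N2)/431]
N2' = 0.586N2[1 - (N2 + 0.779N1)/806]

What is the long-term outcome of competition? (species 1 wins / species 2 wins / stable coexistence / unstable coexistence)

Compare the nullcline intercepts: K1/α12 = 431/0.711 = 606 < K2 = 806; K2/α21 = 806/0.779 = 1030 > K1 = 431.
Since the inequalities point opposite ways, species 2 can invade but species 1 cannot.

species 2 excludes species 1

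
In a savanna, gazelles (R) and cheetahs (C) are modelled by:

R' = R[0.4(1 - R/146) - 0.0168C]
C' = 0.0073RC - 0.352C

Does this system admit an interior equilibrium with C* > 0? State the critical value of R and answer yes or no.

Threshold R = 48.2; K > 48.2, so yes, the predator persists.

The predator equation gives dC/dt > 0 only when R > 0.352/0.0073 = 48.2.
Without the predator, R → K = 146. Since 146 > 48.2, the predator can invade and persist.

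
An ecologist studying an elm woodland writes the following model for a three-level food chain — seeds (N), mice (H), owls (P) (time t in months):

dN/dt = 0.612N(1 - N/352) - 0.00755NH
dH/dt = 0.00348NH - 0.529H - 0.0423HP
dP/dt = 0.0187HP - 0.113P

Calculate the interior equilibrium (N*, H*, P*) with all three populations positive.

From dP/dt = 0: 0.0187H* = 0.113, so H* = 6.04.
From dN/dt = 0: 0.612(1 - N*/352) = 0.00755·6.04, giving N* = 352·(1 - 0.0745) = 326.
From dH/dt = 0: 0.00348·326 - 0.529 = 0.0423P*, so P* = 0.605/0.0423 = 14.3.

N* ≈ 326, H* ≈ 6.04, P* ≈ 14.3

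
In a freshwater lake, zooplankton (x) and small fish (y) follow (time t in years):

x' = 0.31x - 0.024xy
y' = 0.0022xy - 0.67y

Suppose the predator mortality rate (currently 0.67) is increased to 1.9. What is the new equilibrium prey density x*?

x* ≈ 864

At the interior fixed point, setting dy/dt = 0 with y > 0 fixes x* = (predator death rate)/(xy coefficient) — independent of the other coefficients.
With the change, x* = 1.9/0.0022 = 864; it rises from 305.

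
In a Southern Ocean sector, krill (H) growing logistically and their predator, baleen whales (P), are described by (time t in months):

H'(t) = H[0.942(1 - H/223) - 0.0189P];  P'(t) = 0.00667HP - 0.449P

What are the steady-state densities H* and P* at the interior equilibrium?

H* ≈ 67.3, P* ≈ 34.8

From dP/dt = 0 with P > 0: 0.00667H* = 0.449, so H* = 67.3.
Substitute into dH/dt = 0: 0.942(1 - 67.3/223) = 0.0189P*.
The bracket is 0.698, giving P* = 0.658/0.0189 = 34.8.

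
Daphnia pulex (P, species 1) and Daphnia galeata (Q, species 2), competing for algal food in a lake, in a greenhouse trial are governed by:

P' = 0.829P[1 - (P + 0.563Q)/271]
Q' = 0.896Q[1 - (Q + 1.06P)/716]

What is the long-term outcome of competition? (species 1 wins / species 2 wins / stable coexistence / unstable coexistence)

species 2 excludes species 1

Compare the nullcline intercepts: K1/α12 = 271/0.563 = 481 < K2 = 716; K2/α21 = 716/1.06 = 675 > K1 = 271.
Since the inequalities point opposite ways, species 2 can invade but species 1 cannot.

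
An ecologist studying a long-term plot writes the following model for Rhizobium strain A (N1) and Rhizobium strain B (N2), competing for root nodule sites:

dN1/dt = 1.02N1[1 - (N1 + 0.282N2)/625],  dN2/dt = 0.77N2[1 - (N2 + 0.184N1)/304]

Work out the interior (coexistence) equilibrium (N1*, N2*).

Setting both brackets to zero gives the nullclines N1 + 0.282N2 = 625 and 0.184N1 + N2 = 304.
Substituting N2 = 304 - 0.184N1 into the first: N1(1 - 0.282·0.184) = 625 - 0.282·304.
So N1* = 539/0.948 = 569, and then N2* = 304 - 0.184·569 = 199.

N1* ≈ 569, N2* ≈ 199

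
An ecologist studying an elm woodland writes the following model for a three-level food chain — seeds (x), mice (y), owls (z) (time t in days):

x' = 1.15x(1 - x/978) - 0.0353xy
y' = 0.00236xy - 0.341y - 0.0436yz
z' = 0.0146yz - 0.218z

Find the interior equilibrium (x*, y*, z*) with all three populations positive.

x* ≈ 530, y* ≈ 14.9, z* ≈ 20.9

From dz/dt = 0: 0.0146y* = 0.218, so y* = 14.9.
From dx/dt = 0: 1.15(1 - x*/978) = 0.0353·14.9, giving x* = 978·(1 - 0.458) = 530.
From dy/dt = 0: 0.00236·530 - 0.341 = 0.0436z*, so z* = 0.909/0.0436 = 20.9.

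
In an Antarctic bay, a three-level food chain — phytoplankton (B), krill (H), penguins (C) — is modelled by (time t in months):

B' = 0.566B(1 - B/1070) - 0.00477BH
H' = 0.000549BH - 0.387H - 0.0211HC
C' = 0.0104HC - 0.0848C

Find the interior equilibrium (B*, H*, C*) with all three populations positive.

B* ≈ 996, H* ≈ 8.15, C* ≈ 7.59

From dC/dt = 0: 0.0104H* = 0.0848, so H* = 8.15.
From dB/dt = 0: 0.566(1 - B*/1070) = 0.00477·8.15, giving B* = 1070·(1 - 0.0687) = 996.
From dH/dt = 0: 0.000549·996 - 0.387 = 0.0211C*, so C* = 0.16/0.0211 = 7.59.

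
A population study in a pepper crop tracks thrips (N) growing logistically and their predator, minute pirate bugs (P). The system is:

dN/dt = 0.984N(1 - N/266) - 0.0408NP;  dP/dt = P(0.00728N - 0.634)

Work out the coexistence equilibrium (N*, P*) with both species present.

N* ≈ 87.1, P* ≈ 16.2

From dP/dt = 0 with P > 0: 0.00728N* = 0.634, so N* = 87.1.
Substitute into dN/dt = 0: 0.984(1 - 87.1/266) = 0.0408P*.
The bracket is 0.673, giving P* = 0.662/0.0408 = 16.2.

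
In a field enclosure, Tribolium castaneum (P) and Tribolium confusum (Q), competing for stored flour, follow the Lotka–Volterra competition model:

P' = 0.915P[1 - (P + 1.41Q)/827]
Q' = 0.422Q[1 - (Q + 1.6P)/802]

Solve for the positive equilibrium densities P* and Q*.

P* ≈ 242, Q* ≈ 415

Setting both brackets to zero gives the nullclines P + 1.41Q = 827 and 1.6P + Q = 802.
Substituting Q = 802 - 1.6P into the first: P(1 - 1.41·1.6) = 827 - 1.41·802.
So P* = -304/-1.26 = 242, and then Q* = 802 - 1.6·242 = 415.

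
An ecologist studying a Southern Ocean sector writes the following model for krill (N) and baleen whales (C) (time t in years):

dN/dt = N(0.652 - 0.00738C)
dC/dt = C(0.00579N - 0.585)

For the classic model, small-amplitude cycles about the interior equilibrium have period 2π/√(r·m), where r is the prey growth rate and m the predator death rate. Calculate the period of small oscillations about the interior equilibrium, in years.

T ≈ 10.2 years

Here r = 0.652 and m = 0.585, so r·m = 0.381.
ω = √0.381 = 0.618 per year, hence T = 2π/ω ≈ 10.2 years.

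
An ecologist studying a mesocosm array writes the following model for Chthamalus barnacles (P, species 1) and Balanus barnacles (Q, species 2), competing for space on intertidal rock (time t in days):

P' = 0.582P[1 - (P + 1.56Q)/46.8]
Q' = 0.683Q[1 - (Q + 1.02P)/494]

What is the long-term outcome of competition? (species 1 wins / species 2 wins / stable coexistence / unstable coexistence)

species 2 excludes species 1

Compare the nullcline intercepts: K1/α12 = 46.8/1.56 = 30 < K2 = 494; K2/α21 = 494/1.02 = 484 > K1 = 46.8.
Since the inequalities point opposite ways, species 2 can invade but species 1 cannot.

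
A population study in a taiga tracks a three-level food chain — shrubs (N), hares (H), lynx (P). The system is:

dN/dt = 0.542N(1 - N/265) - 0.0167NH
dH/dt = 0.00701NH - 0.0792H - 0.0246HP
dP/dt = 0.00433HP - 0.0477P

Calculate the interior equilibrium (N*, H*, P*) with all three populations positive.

N* ≈ 175, H* ≈ 11, P* ≈ 46.7

From dP/dt = 0: 0.00433H* = 0.0477, so H* = 11.
From dN/dt = 0: 0.542(1 - N*/265) = 0.0167·11, giving N* = 265·(1 - 0.339) = 175.
From dH/dt = 0: 0.00701·175 - 0.0792 = 0.0246P*, so P* = 1.15/0.0246 = 46.7.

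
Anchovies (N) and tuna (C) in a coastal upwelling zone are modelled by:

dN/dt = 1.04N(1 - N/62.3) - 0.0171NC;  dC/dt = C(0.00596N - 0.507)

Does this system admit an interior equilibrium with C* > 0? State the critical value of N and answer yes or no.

Threshold N = 85.1; K < 85.1, so no, the predator goes extinct.

The predator equation gives dC/dt > 0 only when N > 0.507/0.00596 = 85.1.
Without the predator, N → K = 62.3. Since 62.3 < 85.1, the predator cannot invade.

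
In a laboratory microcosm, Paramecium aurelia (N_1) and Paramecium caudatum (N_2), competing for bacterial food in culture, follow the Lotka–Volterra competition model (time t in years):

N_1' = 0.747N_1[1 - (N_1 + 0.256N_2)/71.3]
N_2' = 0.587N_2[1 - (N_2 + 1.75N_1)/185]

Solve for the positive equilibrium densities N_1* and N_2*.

Setting both brackets to zero gives the nullclines N_1 + 0.256N_2 = 71.3 and 1.75N_1 + N_2 = 185.
Substituting N_2 = 185 - 1.75N_1 into the first: N_1(1 - 0.256·1.75) = 71.3 - 0.256·185.
So N_1* = 23.9/0.552 = 43.4, and then N_2* = 185 - 1.75·43.4 = 109.

N_1* ≈ 43.4, N_2* ≈ 109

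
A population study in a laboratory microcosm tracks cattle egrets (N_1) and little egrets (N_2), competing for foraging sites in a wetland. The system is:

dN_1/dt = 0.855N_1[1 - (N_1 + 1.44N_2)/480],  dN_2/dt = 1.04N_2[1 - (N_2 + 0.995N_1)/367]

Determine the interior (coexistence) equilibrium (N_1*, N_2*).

Setting both brackets to zero gives the nullclines N_1 + 1.44N_2 = 480 and 0.995N_1 + N_2 = 367.
Substituting N_2 = 367 - 0.995N_1 into the first: N_1(1 - 1.44·0.995) = 480 - 1.44·367.
So N_1* = -48.5/-0.433 = 112, and then N_2* = 367 - 0.995·112 = 256.

N_1* ≈ 112, N_2* ≈ 256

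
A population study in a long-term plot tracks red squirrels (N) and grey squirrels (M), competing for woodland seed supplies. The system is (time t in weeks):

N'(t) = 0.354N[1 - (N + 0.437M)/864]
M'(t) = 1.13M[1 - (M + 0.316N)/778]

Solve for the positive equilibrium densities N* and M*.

N* ≈ 608, M* ≈ 586

Setting both brackets to zero gives the nullclines N + 0.437M = 864 and 0.316N + M = 778.
Substituting M = 778 - 0.316N into the first: N(1 - 0.437·0.316) = 864 - 0.437·778.
So N* = 524/0.862 = 608, and then M* = 778 - 0.316·608 = 586.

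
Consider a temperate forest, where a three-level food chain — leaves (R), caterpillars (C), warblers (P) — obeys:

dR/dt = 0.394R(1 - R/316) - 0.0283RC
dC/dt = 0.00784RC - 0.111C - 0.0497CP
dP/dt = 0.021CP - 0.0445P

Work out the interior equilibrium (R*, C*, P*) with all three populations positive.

From dP/dt = 0: 0.021C* = 0.0445, so C* = 2.12.
From dR/dt = 0: 0.394(1 - R*/316) = 0.0283·2.12, giving R* = 316·(1 - 0.152) = 268.
From dC/dt = 0: 0.00784·268 - 0.111 = 0.0497P*, so P* = 1.99/0.0497 = 40.

R* ≈ 268, C* ≈ 2.12, P* ≈ 40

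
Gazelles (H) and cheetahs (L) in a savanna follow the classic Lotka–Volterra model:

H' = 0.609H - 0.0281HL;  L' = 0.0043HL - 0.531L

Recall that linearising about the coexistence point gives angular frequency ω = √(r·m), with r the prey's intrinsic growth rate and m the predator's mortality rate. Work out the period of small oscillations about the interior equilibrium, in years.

T ≈ 11 years

Here r = 0.609 and m = 0.531, so r·m = 0.323.
ω = √0.323 = 0.569 per year, hence T = 2π/ω ≈ 11 years.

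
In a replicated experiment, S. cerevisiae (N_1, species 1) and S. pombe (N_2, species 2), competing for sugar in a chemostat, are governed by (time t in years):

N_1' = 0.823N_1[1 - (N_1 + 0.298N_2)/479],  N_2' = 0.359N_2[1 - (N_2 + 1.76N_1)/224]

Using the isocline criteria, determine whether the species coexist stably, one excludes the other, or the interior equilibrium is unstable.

species 1 excludes species 2

Compare the nullcline intercepts: K1/α12 = 479/0.298 = 1610 > K2 = 224; K2/α21 = 224/1.76 = 127 < K1 = 479.
Since the inequalities point opposite ways, species 1 can invade but species 2 cannot.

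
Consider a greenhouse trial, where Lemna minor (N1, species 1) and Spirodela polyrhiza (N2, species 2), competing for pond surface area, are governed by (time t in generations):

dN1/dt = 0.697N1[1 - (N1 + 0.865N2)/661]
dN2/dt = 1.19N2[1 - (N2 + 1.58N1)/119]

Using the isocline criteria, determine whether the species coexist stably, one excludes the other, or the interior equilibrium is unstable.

species 1 excludes species 2

Compare the nullcline intercepts: K1/α12 = 661/0.865 = 764 > K2 = 119; K2/α21 = 119/1.58 = 75.3 < K1 = 661.
Since the inequalities point opposite ways, species 1 can invade but species 2 cannot.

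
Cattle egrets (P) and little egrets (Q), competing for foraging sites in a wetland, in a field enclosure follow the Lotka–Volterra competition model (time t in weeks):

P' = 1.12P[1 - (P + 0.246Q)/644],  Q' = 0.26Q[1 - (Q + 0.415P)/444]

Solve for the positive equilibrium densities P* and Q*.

P* ≈ 596, Q* ≈ 197

Setting both brackets to zero gives the nullclines P + 0.246Q = 644 and 0.415P + Q = 444.
Substituting Q = 444 - 0.415P into the first: P(1 - 0.246·0.415) = 644 - 0.246·444.
So P* = 535/0.898 = 596, and then Q* = 444 - 0.415·596 = 197.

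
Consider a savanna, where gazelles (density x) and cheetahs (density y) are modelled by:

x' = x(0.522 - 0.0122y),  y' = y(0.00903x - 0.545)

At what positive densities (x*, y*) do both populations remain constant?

Set dy/dt = 0 with y > 0: 0.00903x - 0.545 = 0, so x* = 0.545/0.00903 = 60.4.
Set dx/dt = 0 with x > 0: 0.522 - 0.0122y = 0, so y* = 0.522/0.0122 = 42.8.

x* ≈ 60.4, y* ≈ 42.8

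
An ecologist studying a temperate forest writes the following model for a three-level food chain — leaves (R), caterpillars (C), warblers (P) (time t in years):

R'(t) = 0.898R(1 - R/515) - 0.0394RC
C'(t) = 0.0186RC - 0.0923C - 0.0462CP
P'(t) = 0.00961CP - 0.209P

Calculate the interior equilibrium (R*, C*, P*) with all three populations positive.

R* ≈ 23.6, C* ≈ 21.7, P* ≈ 7.5

From dP/dt = 0: 0.00961C* = 0.209, so C* = 21.7.
From dR/dt = 0: 0.898(1 - R*/515) = 0.0394·21.7, giving R* = 515·(1 - 0.954) = 23.6.
From dC/dt = 0: 0.0186·23.6 - 0.0923 = 0.0462P*, so P* = 0.346/0.0462 = 7.5.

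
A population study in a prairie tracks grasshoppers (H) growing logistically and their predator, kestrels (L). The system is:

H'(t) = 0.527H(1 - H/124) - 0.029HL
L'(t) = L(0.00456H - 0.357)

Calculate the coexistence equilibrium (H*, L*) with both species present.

H* ≈ 78.3, L* ≈ 6.7

From dL/dt = 0 with L > 0: 0.00456H* = 0.357, so H* = 78.3.
Substitute into dH/dt = 0: 0.527(1 - 78.3/124) = 0.029L*.
The bracket is 0.369, giving L* = 0.194/0.029 = 6.7.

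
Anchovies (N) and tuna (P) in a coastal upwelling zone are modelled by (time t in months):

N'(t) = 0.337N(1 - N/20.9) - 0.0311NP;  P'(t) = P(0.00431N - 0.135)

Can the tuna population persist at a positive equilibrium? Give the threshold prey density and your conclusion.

Threshold N = 31.3; K < 31.3, so no, the predator goes extinct.

The predator equation gives dP/dt > 0 only when N > 0.135/0.00431 = 31.3.
Without the predator, N → K = 20.9. Since 20.9 < 31.3, the predator cannot invade.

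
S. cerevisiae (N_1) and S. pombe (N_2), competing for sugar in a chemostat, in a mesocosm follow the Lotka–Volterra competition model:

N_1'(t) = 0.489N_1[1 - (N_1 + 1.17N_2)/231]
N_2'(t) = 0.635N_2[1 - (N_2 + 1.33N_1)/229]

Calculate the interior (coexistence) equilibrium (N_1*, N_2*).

N_1* ≈ 66.4, N_2* ≈ 141

Setting both brackets to zero gives the nullclines N_1 + 1.17N_2 = 231 and 1.33N_1 + N_2 = 229.
Substituting N_2 = 229 - 1.33N_1 into the first: N_1(1 - 1.17·1.33) = 231 - 1.17·229.
So N_1* = -36.9/-0.556 = 66.4, and then N_2* = 229 - 1.33·66.4 = 141.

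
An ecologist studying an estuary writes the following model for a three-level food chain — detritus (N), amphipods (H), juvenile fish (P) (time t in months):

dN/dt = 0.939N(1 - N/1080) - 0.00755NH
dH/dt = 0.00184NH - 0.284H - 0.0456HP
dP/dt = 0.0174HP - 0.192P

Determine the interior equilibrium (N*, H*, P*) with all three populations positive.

N* ≈ 984, H* ≈ 11, P* ≈ 33.5

From dP/dt = 0: 0.0174H* = 0.192, so H* = 11.
From dN/dt = 0: 0.939(1 - N*/1080) = 0.00755·11, giving N* = 1080·(1 - 0.0887) = 984.
From dH/dt = 0: 0.00184·984 - 0.284 = 0.0456P*, so P* = 1.53/0.0456 = 33.5.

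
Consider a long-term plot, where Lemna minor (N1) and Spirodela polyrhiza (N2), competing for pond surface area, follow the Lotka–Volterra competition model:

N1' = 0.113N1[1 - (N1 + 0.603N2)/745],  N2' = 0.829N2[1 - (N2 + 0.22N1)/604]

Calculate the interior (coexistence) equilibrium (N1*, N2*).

N1* ≈ 439, N2* ≈ 507

Setting both brackets to zero gives the nullclines N1 + 0.603N2 = 745 and 0.22N1 + N2 = 604.
Substituting N2 = 604 - 0.22N1 into the first: N1(1 - 0.603·0.22) = 745 - 0.603·604.
So N1* = 381/0.867 = 439, and then N2* = 604 - 0.22·439 = 507.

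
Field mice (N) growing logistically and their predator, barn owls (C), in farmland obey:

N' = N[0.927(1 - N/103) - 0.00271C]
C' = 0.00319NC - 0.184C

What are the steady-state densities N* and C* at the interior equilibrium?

N* ≈ 57.7, C* ≈ 151

From dC/dt = 0 with C > 0: 0.00319N* = 0.184, so N* = 57.7.
Substitute into dN/dt = 0: 0.927(1 - 57.7/103) = 0.00271C*.
The bracket is 0.44, giving C* = 0.408/0.00271 = 151.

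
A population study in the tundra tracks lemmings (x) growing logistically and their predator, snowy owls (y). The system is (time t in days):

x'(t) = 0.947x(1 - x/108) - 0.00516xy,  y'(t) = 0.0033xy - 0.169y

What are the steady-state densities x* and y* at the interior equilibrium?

x* ≈ 51.2, y* ≈ 96.5

From dy/dt = 0 with y > 0: 0.0033x* = 0.169, so x* = 51.2.
Substitute into dx/dt = 0: 0.947(1 - 51.2/108) = 0.00516y*.
The bracket is 0.526, giving y* = 0.498/0.00516 = 96.5.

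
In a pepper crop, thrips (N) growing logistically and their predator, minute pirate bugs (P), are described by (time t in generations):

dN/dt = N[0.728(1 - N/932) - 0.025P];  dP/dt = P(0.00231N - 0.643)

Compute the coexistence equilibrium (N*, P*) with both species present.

From dP/dt = 0 with P > 0: 0.00231N* = 0.643, so N* = 278.
Substitute into dN/dt = 0: 0.728(1 - 278/932) = 0.025P*.
The bracket is 0.701, giving P* = 0.511/0.025 = 20.4.

N* ≈ 278, P* ≈ 20.4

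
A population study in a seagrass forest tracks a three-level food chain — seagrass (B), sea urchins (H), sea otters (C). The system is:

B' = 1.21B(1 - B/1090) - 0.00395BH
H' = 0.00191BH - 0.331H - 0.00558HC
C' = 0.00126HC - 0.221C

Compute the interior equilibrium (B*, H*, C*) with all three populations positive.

B* ≈ 466, H* ≈ 175, C* ≈ 100

From dC/dt = 0: 0.00126H* = 0.221, so H* = 175.
From dB/dt = 0: 1.21(1 - B*/1090) = 0.00395·175, giving B* = 1090·(1 - 0.573) = 466.
From dH/dt = 0: 0.00191·466 - 0.331 = 0.00558C*, so C* = 0.559/0.00558 = 100.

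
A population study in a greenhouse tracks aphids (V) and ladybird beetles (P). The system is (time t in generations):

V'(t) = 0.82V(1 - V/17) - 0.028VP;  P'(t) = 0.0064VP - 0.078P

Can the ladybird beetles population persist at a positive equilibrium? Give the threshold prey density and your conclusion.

Threshold V = 12.2; K > 12.2, so yes, the predator persists.

The predator equation gives dP/dt > 0 only when V > 0.078/0.0064 = 12.2.
Without the predator, V → K = 17. Since 17 > 12.2, the predator can invade and persist.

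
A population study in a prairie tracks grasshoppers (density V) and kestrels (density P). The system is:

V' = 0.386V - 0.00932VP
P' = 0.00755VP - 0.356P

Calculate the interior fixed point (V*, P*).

Set dP/dt = 0 with P > 0: 0.00755V - 0.356 = 0, so V* = 0.356/0.00755 = 47.2.
Set dV/dt = 0 with V > 0: 0.386 - 0.00932P = 0, so P* = 0.386/0.00932 = 41.4.

V* ≈ 47.2, P* ≈ 41.4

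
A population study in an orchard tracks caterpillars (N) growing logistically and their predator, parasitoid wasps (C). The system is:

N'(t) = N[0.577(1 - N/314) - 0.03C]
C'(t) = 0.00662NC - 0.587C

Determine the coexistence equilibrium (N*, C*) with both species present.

N* ≈ 88.7, C* ≈ 13.8

From dC/dt = 0 with C > 0: 0.00662N* = 0.587, so N* = 88.7.
Substitute into dN/dt = 0: 0.577(1 - 88.7/314) = 0.03C*.
The bracket is 0.718, giving C* = 0.414/0.03 = 13.8.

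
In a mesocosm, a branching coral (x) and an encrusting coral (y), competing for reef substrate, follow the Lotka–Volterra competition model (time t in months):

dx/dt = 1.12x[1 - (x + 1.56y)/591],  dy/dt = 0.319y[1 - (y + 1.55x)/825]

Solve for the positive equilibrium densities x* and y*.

x* ≈ 491, y* ≈ 64.2

Setting both brackets to zero gives the nullclines x + 1.56y = 591 and 1.55x + y = 825.
Substituting y = 825 - 1.55x into the first: x(1 - 1.56·1.55) = 591 - 1.56·825.
So x* = -696/-1.42 = 491, and then y* = 825 - 1.55·491 = 64.2.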